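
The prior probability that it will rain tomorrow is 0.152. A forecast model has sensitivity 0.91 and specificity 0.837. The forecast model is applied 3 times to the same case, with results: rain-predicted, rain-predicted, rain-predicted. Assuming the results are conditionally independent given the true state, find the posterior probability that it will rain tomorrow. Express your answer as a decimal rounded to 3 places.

With H the event that it will rain tomorrow, the joint likelihood of the observed sequence is P(data|H) = 0.91·0.91·0.91 = 0.75357 and P(data|¬H) = 0.163·0.163·0.163 = 0.0043307.
Bayes: P(H|data) = 0.152·0.75357 / (0.152·0.75357 + 0.848·0.0043307) = 0.11454/0.11822 = 0.9689.

Posterior P(H) ≈ 0.969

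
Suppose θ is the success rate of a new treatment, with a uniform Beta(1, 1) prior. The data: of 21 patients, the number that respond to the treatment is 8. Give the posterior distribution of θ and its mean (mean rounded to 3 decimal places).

Posterior: Beta(9, 14); mean ≈ 0.391

The binomial likelihood is conjugate to the Beta prior: with 8 successes and 13 failures, the posterior is Beta(1+8, 1+13) = Beta(9, 14).
Posterior mean = α/(α+β) = 9/23 = 0.391.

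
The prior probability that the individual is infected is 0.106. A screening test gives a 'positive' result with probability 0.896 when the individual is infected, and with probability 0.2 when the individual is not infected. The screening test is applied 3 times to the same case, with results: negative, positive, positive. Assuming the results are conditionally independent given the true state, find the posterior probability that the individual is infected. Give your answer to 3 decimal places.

Posterior P(H) ≈ 0.236

With H the event that the individual is infected, the joint likelihood of the observed sequence is P(data|H) = 0.104·0.896·0.896 = 0.083493 and P(data|¬H) = 0.8·0.2·0.2 = 0.032000.
Bayes: P(H|data) = 0.106·0.083493 / (0.106·0.083493 + 0.894·0.032000) = 0.0088502/0.037458 = 0.2363.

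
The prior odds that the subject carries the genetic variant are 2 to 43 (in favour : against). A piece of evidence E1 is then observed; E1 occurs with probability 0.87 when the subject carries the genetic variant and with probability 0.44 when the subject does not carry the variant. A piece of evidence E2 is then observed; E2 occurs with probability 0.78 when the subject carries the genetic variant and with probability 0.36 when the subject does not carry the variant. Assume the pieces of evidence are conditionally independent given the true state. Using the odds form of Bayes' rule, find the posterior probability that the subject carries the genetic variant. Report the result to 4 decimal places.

Posterior probability ≈ 0.1662

Prior odds = 2/43 = 0.046512.
Likelihood ratio for E1 = 0.87/0.44 = 1.9773.
Likelihood ratio for E2 = 0.78/0.36 = 2.1667.
Posterior odds = prior odds × LR₁ × LR₂ = 0.19926.
Posterior probability = odds/(1+odds) = 0.19926/1.1993 = 0.1662.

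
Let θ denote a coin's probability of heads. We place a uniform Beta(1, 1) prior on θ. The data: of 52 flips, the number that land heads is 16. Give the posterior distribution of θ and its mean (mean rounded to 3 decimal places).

Posterior: Beta(17, 37); mean ≈ 0.315

The binomial likelihood is conjugate to the Beta prior: with 16 successes and 36 failures, the posterior is Beta(1+16, 1+36) = Beta(17, 37).
Posterior mean = α/(α+β) = 17/54 = 0.315.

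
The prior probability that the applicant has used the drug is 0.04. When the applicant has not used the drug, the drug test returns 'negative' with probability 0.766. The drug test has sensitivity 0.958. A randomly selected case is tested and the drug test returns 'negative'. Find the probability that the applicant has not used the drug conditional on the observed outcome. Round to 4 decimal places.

P(¬H | E) ≈ 0.9977

Write H for 'the applicant has used the drug'. Prior odds H:¬H = 0.04/0.96 = 0.041667. For the 'negative' outcome, the likelihood ratio is 0.042/0.766 = 0.054830.
Posterior odds = 0.041667 × 0.054830 = 0.0022846, so P(H|E) = 0.0022846/(1+0.0022846) = 0.0023. Then P(¬H|E) = 1 − 0.0023 = 0.9977.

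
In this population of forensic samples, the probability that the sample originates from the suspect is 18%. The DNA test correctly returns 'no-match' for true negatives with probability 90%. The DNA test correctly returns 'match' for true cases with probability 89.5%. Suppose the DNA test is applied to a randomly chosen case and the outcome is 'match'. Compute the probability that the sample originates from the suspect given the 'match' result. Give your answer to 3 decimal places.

Let H be the event that the sample originates from the suspect. P(H) = 0.18, so P(¬H) = 0.82. With E the 'match' result, P(E|H) = 0.895 and P(E|¬H) = 0.1.
P(E) = 0.895·0.18 + 0.1·0.82 = 0.16110 + 0.082000 = 0.24310.
By Bayes' theorem, P(H|E) = 0.16110 / 0.24310 = 0.663.

P(H | E) ≈ 0.663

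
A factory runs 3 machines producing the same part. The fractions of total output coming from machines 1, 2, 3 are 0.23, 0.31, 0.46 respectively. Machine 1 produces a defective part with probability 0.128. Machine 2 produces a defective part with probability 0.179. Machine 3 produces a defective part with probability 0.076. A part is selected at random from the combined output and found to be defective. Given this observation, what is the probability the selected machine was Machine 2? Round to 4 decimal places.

P(defective|M1) = 0.128; P(defective|M2) = 0.179; P(defective|M3) = 0.076.
Prior × likelihood for each source: 0.23·0.128=0.02944, 0.31·0.179=0.05549, 0.46·0.076=0.03496. Summing gives P(defective) = 0.11989.
P(Machine 2 | defective) = 0.05549 / 0.11989 = 0.4628.

Posterior probability ≈ 0.4628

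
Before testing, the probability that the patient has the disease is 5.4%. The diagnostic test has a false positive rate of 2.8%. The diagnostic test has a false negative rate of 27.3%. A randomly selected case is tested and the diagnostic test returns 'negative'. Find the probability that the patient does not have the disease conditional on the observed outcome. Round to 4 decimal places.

P(¬H | E) ≈ 0.9842

Write H for 'the patient has the disease'. Prior odds H:¬H = 0.054/0.946 = 0.057082. For the 'negative' outcome, the likelihood ratio is 0.273/0.972 = 0.28086.
Posterior odds = 0.057082 × 0.28086 = 0.016032, so P(H|E) = 0.016032/(1+0.016032) = 0.0158. Then P(¬H|E) = 1 − 0.0158 = 0.9842.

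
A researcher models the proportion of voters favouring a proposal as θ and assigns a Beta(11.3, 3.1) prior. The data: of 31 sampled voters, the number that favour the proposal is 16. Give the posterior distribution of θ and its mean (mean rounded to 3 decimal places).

The binomial likelihood is conjugate to the Beta prior: with 16 successes and 15 failures, the posterior is Beta(11.3+16, 3.1+15) = Beta(27.3, 18.1).
E[θ | data] = 27.3/(27.3+18.1) = 0.601.

Posterior: Beta(27.3, 18.1); mean ≈ 0.601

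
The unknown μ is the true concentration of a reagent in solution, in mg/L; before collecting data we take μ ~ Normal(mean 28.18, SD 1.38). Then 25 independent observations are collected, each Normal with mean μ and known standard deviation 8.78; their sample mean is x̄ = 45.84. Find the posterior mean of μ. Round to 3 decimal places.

Posterior mean ≈ 34.923

With known σ, the Normal prior is conjugate. Weight on the data is w = (n/σ²)/(n/σ² + 1/τ₀²) = 0.324303/(0.324303+0.525100) = 0.38180.
Posterior mean = w·x̄ + (1−w)·μ₀ = 0.38180·45.84 + 0.61820·28.18 = 34.923.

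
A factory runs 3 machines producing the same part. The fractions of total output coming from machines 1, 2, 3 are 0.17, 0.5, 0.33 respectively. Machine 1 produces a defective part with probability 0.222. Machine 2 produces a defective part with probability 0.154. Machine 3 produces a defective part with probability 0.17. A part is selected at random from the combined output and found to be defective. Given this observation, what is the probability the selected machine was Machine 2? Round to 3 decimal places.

P(defective|M1) = 0.222; P(defective|M2) = 0.154; P(defective|M3) = 0.17.
Prior × likelihood for each source: 0.17·0.222=0.03774, 0.5·0.154=0.07700, 0.33·0.17=0.05610. Summing gives P(defective) = 0.17084.
P(Machine 2 | defective) = 0.07700 / 0.17084 = 0.451.

Posterior probability ≈ 0.451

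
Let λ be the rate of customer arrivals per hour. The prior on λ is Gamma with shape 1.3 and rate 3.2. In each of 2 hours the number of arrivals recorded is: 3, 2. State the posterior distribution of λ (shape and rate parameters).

Posterior: Gamma(shape=6.3, rate=5.2)

The Poisson likelihood adds the total count to the shape and the number of exposure periods to the rate. Here ∑xᵢ = 5 and n = 2, so shape 1.3→6.3 and rate 3.2→5.2.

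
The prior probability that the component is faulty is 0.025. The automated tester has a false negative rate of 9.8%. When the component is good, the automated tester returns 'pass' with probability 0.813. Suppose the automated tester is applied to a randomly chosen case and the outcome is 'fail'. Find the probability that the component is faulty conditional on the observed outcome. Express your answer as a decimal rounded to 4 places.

P(H | E) ≈ 0.1101

Write H for 'the component is faulty'. Prior odds H:¬H = 0.025/0.975 = 0.025641. For the 'fail' outcome, the likelihood ratio is 0.902/0.187 = 4.8235.
Posterior odds = 0.025641 × 4.8235 = 0.12368, so P(H|E) = 0.12368/(1+0.12368) = 0.1101.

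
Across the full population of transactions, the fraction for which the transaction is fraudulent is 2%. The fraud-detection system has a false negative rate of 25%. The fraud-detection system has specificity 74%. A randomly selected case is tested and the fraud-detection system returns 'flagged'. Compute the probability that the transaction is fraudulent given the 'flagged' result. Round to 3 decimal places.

P(H | E) ≈ 0.056

Let H be the event that the transaction is fraudulent. P(H) = 0.02, so P(¬H) = 0.98. With E the 'flagged' result, P(E|H) = 0.75 and P(E|¬H) = 0.26.
P(E) = 0.75·0.02 + 0.26·0.98 = 0.015000 + 0.25480 = 0.26980.
By Bayes' theorem, P(H|E) = 0.015000 / 0.26980 = 0.056.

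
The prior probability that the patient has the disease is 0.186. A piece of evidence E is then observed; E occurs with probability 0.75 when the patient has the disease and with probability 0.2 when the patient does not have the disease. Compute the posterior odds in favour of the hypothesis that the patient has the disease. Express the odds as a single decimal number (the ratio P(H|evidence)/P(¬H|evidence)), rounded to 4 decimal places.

Prior odds = 0.186/(1−0.186) = 0.22850.
Likelihood ratio for E = 0.75/0.2 = 3.7500.
Posterior odds = prior odds × LR = 0.85688.

Posterior odds ≈ 0.8569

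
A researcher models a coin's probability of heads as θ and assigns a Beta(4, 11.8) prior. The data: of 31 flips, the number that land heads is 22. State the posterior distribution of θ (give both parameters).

The binomial likelihood is conjugate to the Beta prior: with 22 successes and 9 failures, the posterior is Beta(4+22, 11.8+9) = Beta(26, 20.8).

Posterior: Beta(26, 20.8)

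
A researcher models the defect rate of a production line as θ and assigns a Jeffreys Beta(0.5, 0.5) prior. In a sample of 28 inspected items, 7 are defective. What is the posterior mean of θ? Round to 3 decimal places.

Posterior mean ≈ 0.259

Observing 7 successes and 21 failures updates Beta(0.5, 0.5) by adding the success and failure counts to the two shape parameters: α = 0.5+7 = 7.5, β = 0.5+21 = 21.5.
Posterior mean = α/(α+β) = 7.5/29 = 0.259.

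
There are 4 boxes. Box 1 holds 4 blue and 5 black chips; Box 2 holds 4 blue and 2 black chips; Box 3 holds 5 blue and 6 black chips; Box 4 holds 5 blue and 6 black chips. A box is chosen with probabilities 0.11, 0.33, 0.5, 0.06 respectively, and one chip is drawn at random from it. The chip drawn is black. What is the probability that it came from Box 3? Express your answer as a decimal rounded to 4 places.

Posterior probability ≈ 0.5723

P(black|Box 1) = 0.5556; P(black|Box 2) = 0.3333; P(black|Box 3) = 0.5455; P(black|Box 4) = 0.5455.
Prior × likelihood for each source: 0.11·0.5556=0.06111, 0.33·0.3333=0.1100, 0.5·0.5455=0.2727, 0.06·0.5455=0.03273. Summing gives P(black) = 0.47657.
P(Box 3 | black) = 0.2727 / 0.47657 = 0.5723.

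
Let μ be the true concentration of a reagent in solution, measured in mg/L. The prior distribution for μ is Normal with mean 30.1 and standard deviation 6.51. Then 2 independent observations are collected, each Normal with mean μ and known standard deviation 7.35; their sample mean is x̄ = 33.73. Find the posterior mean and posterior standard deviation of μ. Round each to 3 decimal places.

Posterior mean ≈ 32.317; posterior SD ≈ 4.062

With known σ, the Normal prior is conjugate. Weight on the data is w = (n/σ²)/(n/σ² + 1/τ₀²) = 0.0370216/(0.0370216+0.0235960) = 0.61074.
Posterior mean = w·x̄ + (1−w)·μ₀ = 0.61074·33.73 + 0.38926·30.1 = 32.317. Posterior variance = 1/(0.0370216+0.0235960) = 16.4969, so SD = 4.062.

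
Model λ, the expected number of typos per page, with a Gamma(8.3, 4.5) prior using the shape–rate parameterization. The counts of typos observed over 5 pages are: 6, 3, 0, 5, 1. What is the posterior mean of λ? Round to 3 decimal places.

Posterior mean ≈ 2.453

The Poisson likelihood adds the total count to the shape and the number of exposure periods to the rate. Here ∑xᵢ = 15 and n = 5, so shape 8.3→23.3 and rate 4.5→9.5.
E[λ | data] = 23.3/9.5 = 2.453.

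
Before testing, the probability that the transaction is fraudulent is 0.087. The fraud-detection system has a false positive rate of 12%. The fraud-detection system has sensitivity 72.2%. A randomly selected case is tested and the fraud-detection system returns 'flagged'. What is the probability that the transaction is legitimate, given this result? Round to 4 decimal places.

Let H be the event that the transaction is fraudulent. P(H) = 0.087, so P(¬H) = 0.913. With E the 'flagged' result, P(E|H) = 0.722 and P(E|¬H) = 0.12.
P(E) = 0.722·0.087 + 0.12·0.913 = 0.062814 + 0.10956 = 0.17237.
By Bayes' theorem, P(H|E) = 0.062814 / 0.17237 = 0.3644. Hence P(¬H|E) = 1 − 0.3644 = 0.6356.

P(¬H | E) ≈ 0.6356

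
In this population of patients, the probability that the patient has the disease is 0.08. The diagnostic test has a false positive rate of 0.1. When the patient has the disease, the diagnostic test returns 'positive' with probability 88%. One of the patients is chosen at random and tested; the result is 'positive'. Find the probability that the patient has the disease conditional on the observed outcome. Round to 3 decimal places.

Write H for 'the patient has the disease'. Prior odds H:¬H = 0.08/0.92 = 0.086957. For the 'positive' outcome, the likelihood ratio is 0.88/0.1 = 8.8000.
Posterior odds = 0.086957 × 8.8000 = 0.76522, so P(H|E) = 0.76522/(1+0.76522) = 0.433.

P(H | E) ≈ 0.433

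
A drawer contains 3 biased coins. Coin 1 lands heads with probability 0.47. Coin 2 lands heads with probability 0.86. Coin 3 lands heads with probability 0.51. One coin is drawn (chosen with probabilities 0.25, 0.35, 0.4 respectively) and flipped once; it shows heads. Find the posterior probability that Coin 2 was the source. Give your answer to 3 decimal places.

Posterior probability ≈ 0.484

P(heads|C1) = 0.47; P(heads|C2) = 0.86; P(heads|C3) = 0.51.
Prior × likelihood for each source: 0.25·0.47=0.1175, 0.35·0.86=0.3010, 0.4·0.51=0.2040. Summing gives P(heads) = 0.62250.
P(Coin 2 | heads) = 0.3010 / 0.62250 = 0.484.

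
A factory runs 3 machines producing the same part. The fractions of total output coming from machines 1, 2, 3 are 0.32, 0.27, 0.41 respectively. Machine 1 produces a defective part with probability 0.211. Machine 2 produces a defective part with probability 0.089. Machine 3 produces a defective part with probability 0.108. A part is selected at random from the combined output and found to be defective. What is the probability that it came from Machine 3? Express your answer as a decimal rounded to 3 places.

Posterior probability ≈ 0.326

Tabulate prior·likelihood by source: [1] prior 0.32, lik 0.211, product 0.06752; [2] prior 0.27, lik 0.089, product 0.02403; [3] prior 0.41, lik 0.108, product 0.04428.
Normalizing constant = 0.13583; the posterior for Machine 3 is its product over the sum, 0.04428/0.13583 = 0.326.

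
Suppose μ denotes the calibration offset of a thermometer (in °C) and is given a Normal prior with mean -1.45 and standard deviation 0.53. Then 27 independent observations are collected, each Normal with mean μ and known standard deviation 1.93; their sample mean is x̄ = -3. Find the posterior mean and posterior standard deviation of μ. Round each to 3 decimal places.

Prior precision 1/τ₀² = 1/0.53² = 3.55999; data precision n/σ² = 27/1.93² = 7.24852.
Posterior precision = 3.55999 + 7.24852 = 10.8085, giving posterior SD = 1/√10.8085 = 0.304.
Posterior mean = (3.55999·-1.45 + 7.24852·-3) / 10.8085 = -2.489.

Posterior mean ≈ -2.489; posterior SD ≈ 0.304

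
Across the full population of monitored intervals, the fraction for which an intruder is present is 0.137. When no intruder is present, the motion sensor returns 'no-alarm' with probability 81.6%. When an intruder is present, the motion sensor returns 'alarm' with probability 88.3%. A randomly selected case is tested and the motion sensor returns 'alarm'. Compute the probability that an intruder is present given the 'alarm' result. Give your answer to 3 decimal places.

Let H be the event that an intruder is present. P(H) = 0.137, so P(¬H) = 0.863. With E the 'alarm' result, P(E|H) = 0.883 and P(E|¬H) = 0.184.
P(E) = 0.883·0.137 + 0.184·0.863 = 0.12097 + 0.15879 = 0.27976.
By Bayes' theorem, P(H|E) = 0.12097 / 0.27976 = 0.432.

P(H | E) ≈ 0.432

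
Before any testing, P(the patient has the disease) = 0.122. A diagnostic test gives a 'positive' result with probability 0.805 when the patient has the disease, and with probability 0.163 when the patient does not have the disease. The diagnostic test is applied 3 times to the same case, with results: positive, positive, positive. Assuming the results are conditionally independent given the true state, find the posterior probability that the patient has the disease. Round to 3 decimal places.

Let H be the event that the patient has the disease; start with P(H) = 0.122. P('positive'|H) = 0.805, P('positive'|¬H) = 0.163.
Update on result 1 ('positive'): P(H) ← 0.805·0.1220 / (0.805·0.1220 + 0.163·0.8780) = 0.098210/0.24132 = 0.4070.
Update on result 2 ('positive'): P(H) ← 0.805·0.4070 / (0.805·0.4070 + 0.163·0.5930) = 0.32761/0.42427 = 0.7722.
Update on result 3 ('positive'): P(H) ← 0.805·0.7722 / (0.805·0.7722 + 0.163·0.2278) = 0.62159/0.65873 = 0.9436.

Posterior P(H) ≈ 0.944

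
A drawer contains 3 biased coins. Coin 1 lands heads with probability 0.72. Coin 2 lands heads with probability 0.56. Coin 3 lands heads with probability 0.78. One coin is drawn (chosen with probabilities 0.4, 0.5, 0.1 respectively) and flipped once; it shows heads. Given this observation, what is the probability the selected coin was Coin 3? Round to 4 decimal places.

P(heads|C1) = 0.72; P(heads|C2) = 0.56; P(heads|C3) = 0.78.
Prior × likelihood for each source: 0.4·0.72=0.2880, 0.5·0.56=0.2800, 0.1·0.78=0.07800. Summing gives P(heads) = 0.64600.
P(Coin 3 | heads) = 0.07800 / 0.64600 = 0.1207.

Posterior probability ≈ 0.1207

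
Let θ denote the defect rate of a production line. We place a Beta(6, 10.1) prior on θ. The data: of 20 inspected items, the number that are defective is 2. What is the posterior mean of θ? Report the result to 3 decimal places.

Posterior mean ≈ 0.222

The binomial likelihood is conjugate to the Beta prior: with 2 successes and 18 failures, the posterior is Beta(6+2, 10.1+18) = Beta(8, 28.1).
Posterior mean = α/(α+β) = 8/36.1 = 0.222.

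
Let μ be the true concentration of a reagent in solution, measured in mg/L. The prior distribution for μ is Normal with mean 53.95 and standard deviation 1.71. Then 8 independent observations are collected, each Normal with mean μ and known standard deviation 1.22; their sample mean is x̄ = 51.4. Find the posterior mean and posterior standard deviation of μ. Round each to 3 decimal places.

Posterior mean ≈ 51.553; posterior SD ≈ 0.418

With known σ, the Normal prior is conjugate. Weight on the data is w = (n/σ²)/(n/σ² + 1/τ₀²) = 5.37490/(5.37490+0.341986) = 0.94018.
Posterior mean = w·x̄ + (1−w)·μ₀ = 0.94018·51.4 + 0.059820·53.95 = 51.553. Posterior variance = 1/(5.37490+0.341986) = 0.174920, so SD = 0.418.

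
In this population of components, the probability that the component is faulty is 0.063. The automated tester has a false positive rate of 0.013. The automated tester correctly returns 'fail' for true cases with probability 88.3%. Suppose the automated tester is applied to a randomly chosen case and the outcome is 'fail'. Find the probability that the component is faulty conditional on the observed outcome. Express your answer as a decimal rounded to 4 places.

Write H for 'the component is faulty'. Prior odds H:¬H = 0.063/0.937 = 0.067236. For the 'fail' outcome, the likelihood ratio is 0.883/0.013 = 67.923.
Posterior odds = 0.067236 × 67.923 = 4.5669, so P(H|E) = 4.5669/(1+4.5669) = 0.8204.

P(H | E) ≈ 0.8204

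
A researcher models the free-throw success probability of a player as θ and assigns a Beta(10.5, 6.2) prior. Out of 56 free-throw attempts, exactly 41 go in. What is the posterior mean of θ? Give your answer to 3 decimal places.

Posterior mean ≈ 0.708

The binomial likelihood is conjugate to the Beta prior: with 41 successes and 15 failures, the posterior is Beta(10.5+41, 6.2+15) = Beta(51.5, 21.2).
E[θ | data] = 51.5/(51.5+21.2) = 0.708.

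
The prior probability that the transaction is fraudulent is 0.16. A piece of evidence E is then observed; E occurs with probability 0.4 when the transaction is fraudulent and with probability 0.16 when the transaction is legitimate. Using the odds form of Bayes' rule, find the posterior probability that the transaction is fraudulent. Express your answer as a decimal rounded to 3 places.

Posterior probability ≈ 0.323

Prior odds = 0.16/(1−0.16) = 0.19048. In log-odds, ln(0.19048) = -1.6582.
Add log likelihood ratio: ln(2.5000) = 0.91629.
Posterior log-odds = -0.74194, so posterior odds = exp(-0.74194) = 0.47619. Converting, P(H|E) = 0.47619/1.4762 = 0.323.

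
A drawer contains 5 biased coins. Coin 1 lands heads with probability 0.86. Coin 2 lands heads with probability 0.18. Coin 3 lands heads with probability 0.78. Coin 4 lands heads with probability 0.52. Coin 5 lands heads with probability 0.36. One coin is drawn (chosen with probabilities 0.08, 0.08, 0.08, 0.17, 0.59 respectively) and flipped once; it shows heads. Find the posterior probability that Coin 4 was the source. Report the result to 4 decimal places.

Tabulate prior·likelihood by source: [1] prior 0.08, lik 0.86, product 0.06880; [2] prior 0.08, lik 0.18, product 0.01440; [3] prior 0.08, lik 0.78, product 0.06240; [4] prior 0.17, lik 0.52, product 0.08840; [5] prior 0.59, lik 0.36, product 0.2124.
Normalizing constant = 0.44640; the posterior for Coin 4 is its product over the sum, 0.08840/0.44640 = 0.1980.

Posterior probability ≈ 0.1980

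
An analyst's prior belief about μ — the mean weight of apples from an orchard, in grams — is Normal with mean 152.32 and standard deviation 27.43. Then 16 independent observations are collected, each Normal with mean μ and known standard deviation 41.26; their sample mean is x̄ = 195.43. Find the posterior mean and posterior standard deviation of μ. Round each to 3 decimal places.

Posterior mean ≈ 190.089; posterior SD ≈ 9.655

Prior precision 1/τ₀² = 1/27.43² = 0.00132907; data precision n/σ² = 16/41.26² = 0.00939856.
Posterior precision = 0.00132907 + 0.00939856 = 0.0107276, giving posterior SD = 1/√0.0107276 = 9.655.
Posterior mean = (0.00132907·152.32 + 0.00939856·195.43) / 0.0107276 = 190.089.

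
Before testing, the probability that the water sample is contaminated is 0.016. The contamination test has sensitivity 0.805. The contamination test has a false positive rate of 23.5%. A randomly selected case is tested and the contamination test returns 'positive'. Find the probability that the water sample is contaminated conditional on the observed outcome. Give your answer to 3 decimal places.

P(H | E) ≈ 0.053

Write H for 'the water sample is contaminated'. Prior odds H:¬H = 0.016/0.984 = 0.016260. For the 'positive' outcome, the likelihood ratio is 0.805/0.235 = 3.4255.
Posterior odds = 0.016260 × 3.4255 = 0.055700, so P(H|E) = 0.055700/(1+0.055700) = 0.053.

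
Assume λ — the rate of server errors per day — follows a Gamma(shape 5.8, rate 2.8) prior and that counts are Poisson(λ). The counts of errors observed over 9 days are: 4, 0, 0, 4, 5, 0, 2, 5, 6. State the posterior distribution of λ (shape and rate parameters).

Posterior: Gamma(shape=31.8, rate=11.8)

Total count ∑xᵢ = 26 over n = 9 days.
Gamma is conjugate to the Poisson likelihood: posterior is Gamma(shape = 5.8+26 = 31.8, rate = 2.8+9 = 11.8).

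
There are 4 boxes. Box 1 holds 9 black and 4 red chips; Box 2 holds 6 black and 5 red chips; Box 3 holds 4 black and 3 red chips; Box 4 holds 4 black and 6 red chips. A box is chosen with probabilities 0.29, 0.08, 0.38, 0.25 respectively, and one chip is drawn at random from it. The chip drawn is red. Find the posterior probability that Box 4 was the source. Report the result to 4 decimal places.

P(red|Box 1) = 0.3077; P(red|Box 2) = 0.4545; P(red|Box 3) = 0.4286; P(red|Box 4) = 0.6.
Prior × likelihood for each source: 0.29·0.3077=0.08923, 0.08·0.4545=0.03636, 0.38·0.4286=0.1629, 0.25·0.6=0.1500. Summing gives P(red) = 0.43845.
P(Box 4 | red) = 0.1500 / 0.43845 = 0.3421.

Posterior probability ≈ 0.3421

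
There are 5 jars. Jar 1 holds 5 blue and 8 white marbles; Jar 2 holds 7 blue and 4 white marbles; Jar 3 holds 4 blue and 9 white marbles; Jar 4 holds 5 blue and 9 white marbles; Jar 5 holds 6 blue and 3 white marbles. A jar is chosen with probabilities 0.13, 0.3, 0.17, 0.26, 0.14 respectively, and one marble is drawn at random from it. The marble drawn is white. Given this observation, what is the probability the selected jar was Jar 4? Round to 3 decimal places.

Posterior probability ≈ 0.321

Tabulate prior·likelihood by source: [1] prior 0.13, lik 0.6154, product 0.08000; [2] prior 0.3, lik 0.3636, product 0.1091; [3] prior 0.17, lik 0.6923, product 0.1177; [4] prior 0.26, lik 0.6429, product 0.1671; [5] prior 0.14, lik 0.3333, product 0.04667.
Normalizing constant = 0.52059; the posterior for Jar 4 is its product over the sum, 0.1671/0.52059 = 0.321.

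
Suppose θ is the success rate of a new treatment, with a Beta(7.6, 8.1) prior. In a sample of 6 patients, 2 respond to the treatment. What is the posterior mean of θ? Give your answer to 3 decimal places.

Posterior mean ≈ 0.442

Observing 2 successes and 4 failures updates Beta(7.6, 8.1) by adding the success and failure counts to the two shape parameters: α = 7.6+2 = 9.6, β = 8.1+4 = 12.1.
E[θ | data] = 9.6/(9.6+12.1) = 0.442.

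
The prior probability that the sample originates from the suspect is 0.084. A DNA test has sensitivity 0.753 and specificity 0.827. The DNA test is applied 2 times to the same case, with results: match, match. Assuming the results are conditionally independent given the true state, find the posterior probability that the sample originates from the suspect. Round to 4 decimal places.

Let H be the event that the sample originates from the suspect; start with P(H) = 0.084. P('match'|H) = 0.753, P('match'|¬H) = 0.173.
Update on result 1 ('match'): P(H) ← 0.753·0.0840 / (0.753·0.0840 + 0.173·0.9160) = 0.063252/0.22172 = 0.2853.
Update on result 2 ('match'): P(H) ← 0.753·0.2853 / (0.753·0.2853 + 0.173·0.7147) = 0.21481/0.33846 = 0.6347.

Posterior P(H) ≈ 0.6347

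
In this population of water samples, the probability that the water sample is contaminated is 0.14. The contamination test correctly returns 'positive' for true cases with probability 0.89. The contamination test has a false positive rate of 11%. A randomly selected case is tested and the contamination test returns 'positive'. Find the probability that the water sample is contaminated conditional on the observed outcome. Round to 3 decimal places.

P(H | E) ≈ 0.568

Let H be the event that the water sample is contaminated. P(H) = 0.14, so P(¬H) = 0.86. With E the 'positive' result, P(E|H) = 0.89 and P(E|¬H) = 0.11.
P(E) = 0.89·0.14 + 0.11·0.86 = 0.12460 + 0.094600 = 0.21920.
By Bayes' theorem, P(H|E) = 0.12460 / 0.21920 = 0.568.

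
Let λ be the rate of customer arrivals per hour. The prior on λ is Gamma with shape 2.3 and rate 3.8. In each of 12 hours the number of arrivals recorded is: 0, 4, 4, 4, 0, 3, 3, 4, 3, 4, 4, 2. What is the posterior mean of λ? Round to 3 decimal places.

Posterior mean ≈ 2.361

The Poisson likelihood adds the total count to the shape and the number of exposure periods to the rate. Here ∑xᵢ = 35 and n = 12, so shape 2.3→37.3 and rate 3.8→15.8.
Posterior mean = shape/rate = 37.3/15.8 = 2.361.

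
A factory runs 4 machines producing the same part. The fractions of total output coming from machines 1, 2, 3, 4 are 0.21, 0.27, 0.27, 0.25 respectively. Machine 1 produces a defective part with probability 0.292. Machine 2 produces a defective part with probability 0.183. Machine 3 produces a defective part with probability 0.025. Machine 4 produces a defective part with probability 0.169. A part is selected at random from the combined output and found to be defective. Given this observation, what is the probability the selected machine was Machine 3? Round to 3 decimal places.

Posterior probability ≈ 0.042

Tabulate prior·likelihood by source: [1] prior 0.21, lik 0.292, product 0.06132; [2] prior 0.27, lik 0.183, product 0.04941; [3] prior 0.27, lik 0.025, product 0.006750; [4] prior 0.25, lik 0.169, product 0.04225.
Normalizing constant = 0.15973; the posterior for Machine 3 is its product over the sum, 0.006750/0.15973 = 0.042.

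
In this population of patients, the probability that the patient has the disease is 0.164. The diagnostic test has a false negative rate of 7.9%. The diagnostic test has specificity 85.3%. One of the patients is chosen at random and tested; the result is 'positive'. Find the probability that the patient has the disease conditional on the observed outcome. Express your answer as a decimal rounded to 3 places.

P(H | E) ≈ 0.551

Write H for 'the patient has the disease'. Prior odds H:¬H = 0.164/0.836 = 0.19617. For the 'positive' outcome, the likelihood ratio is 0.921/0.147 = 6.2653.
Posterior odds = 0.19617 × 6.2653 = 1.2291, so P(H|E) = 1.2291/(1+1.2291) = 0.551.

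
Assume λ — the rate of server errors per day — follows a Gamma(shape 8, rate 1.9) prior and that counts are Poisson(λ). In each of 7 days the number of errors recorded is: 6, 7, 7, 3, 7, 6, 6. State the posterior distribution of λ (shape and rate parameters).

The Poisson likelihood adds the total count to the shape and the number of exposure periods to the rate. Here ∑xᵢ = 42 and n = 7, so shape 8→50 and rate 1.9→8.9.

Posterior: Gamma(shape=50, rate=8.9)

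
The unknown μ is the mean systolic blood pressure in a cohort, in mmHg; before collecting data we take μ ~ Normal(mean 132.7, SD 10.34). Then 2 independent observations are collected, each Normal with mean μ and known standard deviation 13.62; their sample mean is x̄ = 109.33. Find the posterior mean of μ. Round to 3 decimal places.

Posterior mean ≈ 120.186

Prior precision 1/τ₀² = 1/10.34² = 0.00935317; data precision n/σ² = 2/13.62² = 0.0107814.
Posterior precision = 0.00935317 + 0.0107814 = 0.0201346.
Posterior mean = (0.00935317·132.7 + 0.0107814·109.33) / 0.0201346 = 120.186.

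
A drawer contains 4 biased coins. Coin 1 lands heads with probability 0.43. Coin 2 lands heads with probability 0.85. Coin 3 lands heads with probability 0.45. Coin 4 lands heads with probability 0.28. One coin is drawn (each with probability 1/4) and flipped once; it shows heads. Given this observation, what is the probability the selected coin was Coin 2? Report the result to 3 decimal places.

Tabulate prior·likelihood by source: [1] prior 0.25, lik 0.43, product 0.1075; [2] prior 0.25, lik 0.85, product 0.2125; [3] prior 0.25, lik 0.45, product 0.1125; [4] prior 0.25, lik 0.28, product 0.07000.
Normalizing constant = 0.50250; the posterior for Coin 2 is its product over the sum, 0.2125/0.50250 = 0.423.

Posterior probability ≈ 0.423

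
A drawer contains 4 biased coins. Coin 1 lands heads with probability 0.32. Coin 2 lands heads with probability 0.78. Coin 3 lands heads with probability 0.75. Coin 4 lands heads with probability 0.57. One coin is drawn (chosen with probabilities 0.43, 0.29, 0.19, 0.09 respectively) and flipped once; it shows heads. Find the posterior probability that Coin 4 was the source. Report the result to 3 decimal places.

P(heads|C1) = 0.32; P(heads|C2) = 0.78; P(heads|C3) = 0.75; P(heads|C4) = 0.57.
Prior × likelihood for each source: 0.43·0.32=0.1376, 0.29·0.78=0.2262, 0.19·0.75=0.1425, 0.09·0.57=0.05130. Summing gives P(heads) = 0.55760.
P(Coin 4 | heads) = 0.05130 / 0.55760 = 0.092.

Posterior probability ≈ 0.092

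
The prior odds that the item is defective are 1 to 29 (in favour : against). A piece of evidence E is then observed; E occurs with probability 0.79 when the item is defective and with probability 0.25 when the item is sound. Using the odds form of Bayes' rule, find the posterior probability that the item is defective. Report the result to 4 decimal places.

Prior odds = 1/29 = 0.034483. In log-odds, ln(0.034483) = -3.3673.
Add log likelihood ratio: ln(3.1600) = 1.1506.
Posterior log-odds = -2.2167, so posterior odds = exp(-2.2167) = 0.10897. Converting, P(H|E) = 0.10897/1.1090 = 0.0983.

Posterior probability ≈ 0.0983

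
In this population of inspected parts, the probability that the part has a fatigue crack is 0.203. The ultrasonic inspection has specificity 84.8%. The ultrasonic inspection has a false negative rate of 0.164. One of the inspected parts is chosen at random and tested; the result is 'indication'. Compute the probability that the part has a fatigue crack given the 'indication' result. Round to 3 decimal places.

Let H be the event that the part has a fatigue crack. P(H) = 0.203, so P(¬H) = 0.797. With E the 'indication' result, P(E|H) = 0.836 and P(E|¬H) = 0.152.
P(E) = 0.836·0.203 + 0.152·0.797 = 0.16971 + 0.12114 = 0.29085.
By Bayes' theorem, P(H|E) = 0.16971 / 0.29085 = 0.583.

P(H | E) ≈ 0.583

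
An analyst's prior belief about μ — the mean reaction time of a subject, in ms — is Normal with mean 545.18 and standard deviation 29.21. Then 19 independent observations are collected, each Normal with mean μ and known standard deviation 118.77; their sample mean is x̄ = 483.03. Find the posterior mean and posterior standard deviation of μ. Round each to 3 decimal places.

Posterior mean ≈ 511.947; posterior SD ≈ 19.925

Prior precision 1/τ₀² = 1/29.21² = 0.00117203; data precision n/σ² = 19/118.77² = 0.00134691.
Posterior precision = 0.00117203 + 0.00134691 = 0.00251894, giving posterior SD = 1/√0.00251894 = 19.925.
Posterior mean = (0.00117203·545.18 + 0.00134691·483.03) / 0.00251894 = 511.947.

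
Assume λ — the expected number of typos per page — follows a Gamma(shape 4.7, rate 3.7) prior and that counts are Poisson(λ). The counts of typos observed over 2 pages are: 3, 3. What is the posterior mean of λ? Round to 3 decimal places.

Total count ∑xᵢ = 6 over n = 2 pages.
Gamma is conjugate to the Poisson likelihood: posterior is Gamma(shape = 4.7+6 = 10.7, rate = 3.7+2 = 5.7).
E[λ | data] = 10.7/5.7 = 1.877.

Posterior mean ≈ 1.877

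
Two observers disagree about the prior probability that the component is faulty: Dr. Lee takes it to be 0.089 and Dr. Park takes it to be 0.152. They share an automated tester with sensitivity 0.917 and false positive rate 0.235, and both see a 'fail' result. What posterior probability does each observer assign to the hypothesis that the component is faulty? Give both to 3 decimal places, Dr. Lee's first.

The likelihood ratio for a 'fail' result is 0.917/0.235 = 3.9021.
Dr. Lee: prior odds 0.089/0.911 = 0.097695; posterior odds 0.38122; posterior probability 0.276.
Dr. Park: prior odds 0.152/0.848 = 0.17925; posterior odds 0.69944; posterior probability 0.412.

Dr. Lee: 0.276; Dr. Park: 0.412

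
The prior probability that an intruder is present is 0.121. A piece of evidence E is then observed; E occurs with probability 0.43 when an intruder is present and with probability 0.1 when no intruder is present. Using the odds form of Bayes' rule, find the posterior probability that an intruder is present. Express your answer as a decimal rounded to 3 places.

Prior odds = 0.121/(1−0.121) = 0.13766.
Likelihood ratio for E = 0.43/0.1 = 4.3000.
Posterior odds = prior odds × LR = 0.59192.
Posterior probability = odds/(1+odds) = 0.59192/1.5919 = 0.372.

Posterior probability ≈ 0.372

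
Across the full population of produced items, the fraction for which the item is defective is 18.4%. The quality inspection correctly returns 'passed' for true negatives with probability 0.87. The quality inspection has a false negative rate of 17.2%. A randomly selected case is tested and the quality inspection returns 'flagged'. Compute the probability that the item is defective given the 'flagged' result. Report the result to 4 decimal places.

Let H be the event that the item is defective. P(H) = 0.184, so P(¬H) = 0.816. With E the 'flagged' result, P(E|H) = 0.828 and P(E|¬H) = 0.13.
P(E) = 0.828·0.184 + 0.13·0.816 = 0.15235 + 0.10608 = 0.25843.
By Bayes' theorem, P(H|E) = 0.15235 / 0.25843 = 0.5895.

P(H | E) ≈ 0.5895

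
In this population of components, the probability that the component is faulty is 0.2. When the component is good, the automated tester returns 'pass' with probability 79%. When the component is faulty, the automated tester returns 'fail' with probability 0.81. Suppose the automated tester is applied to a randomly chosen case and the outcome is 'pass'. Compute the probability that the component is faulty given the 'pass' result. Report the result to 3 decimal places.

Write H for 'the component is faulty'. Prior odds H:¬H = 0.2/0.8 = 0.25000. For the 'pass' outcome, the likelihood ratio is 0.19/0.79 = 0.24051.
Posterior odds = 0.25000 × 0.24051 = 0.060127, so P(H|E) = 0.060127/(1+0.060127) = 0.057.

P(H | E) ≈ 0.057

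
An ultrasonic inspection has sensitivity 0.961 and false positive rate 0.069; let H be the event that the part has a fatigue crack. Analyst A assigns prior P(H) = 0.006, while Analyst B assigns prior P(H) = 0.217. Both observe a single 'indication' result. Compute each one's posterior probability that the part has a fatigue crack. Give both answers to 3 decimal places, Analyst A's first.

The likelihood ratio for an 'indication' result is 0.961/0.069 = 13.928.
Analyst A: prior odds 0.006/0.994 = 0.0060362; posterior odds 0.084070; posterior probability 0.078.
Analyst B: prior odds 0.217/0.783 = 0.27714; posterior odds 3.8599; posterior probability 0.794.

Analyst A: 0.078; Analyst B: 0.794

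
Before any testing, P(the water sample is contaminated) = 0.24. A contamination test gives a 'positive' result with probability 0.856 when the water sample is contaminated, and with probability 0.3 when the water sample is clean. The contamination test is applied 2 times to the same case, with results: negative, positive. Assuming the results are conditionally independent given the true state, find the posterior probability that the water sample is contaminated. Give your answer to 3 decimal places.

Posterior P(H) ≈ 0.156

With H the event that the water sample is contaminated, the joint likelihood of the observed sequence is P(data|H) = 0.144·0.856 = 0.12326 and P(data|¬H) = 0.7·0.3 = 0.21000.
Bayes: P(H|data) = 0.24·0.12326 / (0.24·0.12326 + 0.76·0.21000) = 0.029583/0.18918 = 0.1564.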